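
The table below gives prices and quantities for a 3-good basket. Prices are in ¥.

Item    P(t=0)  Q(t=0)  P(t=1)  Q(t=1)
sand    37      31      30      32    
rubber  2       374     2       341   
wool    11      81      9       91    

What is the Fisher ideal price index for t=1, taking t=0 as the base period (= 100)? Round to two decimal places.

86.12

Laspeyres component (base-period weights):
ΣP(t=1)Q(t=0) = 30×31 + 2×374 + 9×81 = 930 + 748 + 729 = 2407
ΣP(t=0)Q(t=0) = 37×31 + 2×374 + 11×81 = 1147 + 748 + 891 = 2786
L = 2407 / 2786 × 100 = 86.3963
Paasche component (current-period weights):
ΣP(t=1)Q(t=1) = 30×32 + 2×341 + 9×91 = 960 + 682 + 819 = 2461
ΣP(t=0)Q(t=1) = 37×32 + 2×341 + 11×91 = 1184 + 682 + 1001 = 2867
P = 2461 / 2867 × 100 = 85.8389
Fisher = √(L × P) = √(86.3963 × 85.8389) = 86.1171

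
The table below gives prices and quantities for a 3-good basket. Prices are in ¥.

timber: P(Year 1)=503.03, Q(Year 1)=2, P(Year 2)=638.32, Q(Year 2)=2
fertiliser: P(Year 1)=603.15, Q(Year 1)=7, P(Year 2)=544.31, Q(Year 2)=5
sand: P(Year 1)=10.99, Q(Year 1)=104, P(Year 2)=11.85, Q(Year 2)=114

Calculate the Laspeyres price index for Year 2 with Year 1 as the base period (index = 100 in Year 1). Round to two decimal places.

Laspeyres price index uses base-period quantities as weights.
ΣP(Year 2)·Q(Year 1) = 638.32×2 + 544.31×7 + 11.85×104 = 1276.64 + 3810.17 + 1232.4 = 6319.21
ΣP(Year 1)·Q(Year 1) = 503.03×2 + 603.15×7 + 10.99×104 = 1006.06 + 4222.05 + 1142.96 = 6371.07
Index = 6319.21 / 6371.07 × 100 = 99.1860

99.19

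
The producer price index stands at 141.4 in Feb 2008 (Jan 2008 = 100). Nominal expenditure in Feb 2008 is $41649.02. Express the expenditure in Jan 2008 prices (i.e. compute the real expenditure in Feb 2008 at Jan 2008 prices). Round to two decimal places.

Real = Nominal ÷ (Index/100) = 41649.02 ÷ (141.4/100)
     = 41649.02 ÷ 1.414 = 29454.7525

29454.75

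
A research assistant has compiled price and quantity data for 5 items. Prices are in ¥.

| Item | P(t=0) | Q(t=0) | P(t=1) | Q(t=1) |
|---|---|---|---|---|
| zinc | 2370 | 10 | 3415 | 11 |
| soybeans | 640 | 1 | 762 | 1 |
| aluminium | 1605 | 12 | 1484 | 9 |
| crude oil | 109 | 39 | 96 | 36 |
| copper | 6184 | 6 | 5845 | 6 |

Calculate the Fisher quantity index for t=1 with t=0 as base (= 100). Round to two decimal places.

Laspeyres component (base-period weights):
ΣP(t=0)Q(t=1) = 2370×11 + 640×1 + 1605×9 + 109×36 + 6184×6 = 26070 + 640 + 14445 + 3924 + 37104 = 82183
ΣP(t=0)Q(t=0) = 2370×10 + 640×1 + 1605×12 + 109×39 + 6184×6 = 23700 + 640 + 19260 + 4251 + 37104 = 84955
L = 82183 / 84955 × 100 = 96.7371
Paasche component (current-period weights):
ΣP(t=1)Q(t=1) = 3415×11 + 762×1 + 1484×9 + 96×36 + 5845×6 = 37565 + 762 + 13356 + 3456 + 35070 = 90209
ΣP(t=1)Q(t=0) = 3415×10 + 762×1 + 1484×12 + 96×39 + 5845×6 = 34150 + 762 + 17808 + 3744 + 35070 = 91534
P = 90209 / 91534 × 100 = 98.5525
Fisher = √(L × P) = √(96.7371 × 98.5525) = 97.6406

97.64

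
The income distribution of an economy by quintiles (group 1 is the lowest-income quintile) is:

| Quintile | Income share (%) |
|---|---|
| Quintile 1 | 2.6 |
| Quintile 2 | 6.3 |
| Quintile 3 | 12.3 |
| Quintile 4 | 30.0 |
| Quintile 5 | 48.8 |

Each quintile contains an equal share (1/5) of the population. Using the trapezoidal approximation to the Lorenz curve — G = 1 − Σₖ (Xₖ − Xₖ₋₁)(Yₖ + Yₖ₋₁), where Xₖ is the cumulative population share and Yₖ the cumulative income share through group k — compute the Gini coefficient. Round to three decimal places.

Cumulative income shares Yₖ: 0.0260, 0.0890, 0.2120, 0.5120, 1.0000
Σ (Xₖ−Xₖ₋₁)(Yₖ+Yₖ₋₁) = (1/5)(0.0260+0.0000) + (1/5)(0.0890+0.0260) + (1/5)(0.2120+0.0890) + (1/5)(0.5120+0.2120) + (1/5)(1.0000+0.5120)
  = 0.0052 + 0.0230 + 0.0602 + 0.1448 + 0.3024 = 0.5356
G = 1 − 0.5356 = 0.4644

0.464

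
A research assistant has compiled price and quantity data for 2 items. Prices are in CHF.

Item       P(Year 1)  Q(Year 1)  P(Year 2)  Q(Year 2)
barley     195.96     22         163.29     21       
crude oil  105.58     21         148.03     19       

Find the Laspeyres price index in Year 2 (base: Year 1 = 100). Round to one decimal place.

102.6

Laspeyres price index uses base-period quantities as weights.
ΣP(Year 2)·Q(Year 1) = 163.29×22 + 148.03×21 = 3592.38 + 3108.63 = 6701.01
ΣP(Year 1)·Q(Year 1) = 195.96×22 + 105.58×21 = 4311.12 + 2217.18 = 6528.3
Index = 6701.01 / 6528.3 × 100 = 102.6456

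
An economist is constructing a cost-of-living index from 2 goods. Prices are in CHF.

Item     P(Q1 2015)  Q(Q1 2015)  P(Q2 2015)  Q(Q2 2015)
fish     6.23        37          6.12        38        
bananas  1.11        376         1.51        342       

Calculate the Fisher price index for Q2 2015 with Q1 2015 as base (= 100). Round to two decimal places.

122.05

Laspeyres component (base-period weights):
ΣP(Q2 2015)Q(Q1 2015) = 6.12×37 + 1.51×376 = 226.44 + 567.76 = 794.2
ΣP(Q1 2015)Q(Q1 2015) = 6.23×37 + 1.11×376 = 230.51 + 417.36 = 647.87
L = 794.2 / 647.87 × 100 = 122.5863
Paasche component (current-period weights):
ΣP(Q2 2015)Q(Q2 2015) = 6.12×38 + 1.51×342 = 232.56 + 516.42 = 748.98
ΣP(Q1 2015)Q(Q2 2015) = 6.23×38 + 1.11×342 = 236.74 + 379.62 = 616.36
P = 748.98 / 616.36 × 100 = 121.5166
Fisher = √(L × P) = √(122.5863 × 121.5166) = 122.0503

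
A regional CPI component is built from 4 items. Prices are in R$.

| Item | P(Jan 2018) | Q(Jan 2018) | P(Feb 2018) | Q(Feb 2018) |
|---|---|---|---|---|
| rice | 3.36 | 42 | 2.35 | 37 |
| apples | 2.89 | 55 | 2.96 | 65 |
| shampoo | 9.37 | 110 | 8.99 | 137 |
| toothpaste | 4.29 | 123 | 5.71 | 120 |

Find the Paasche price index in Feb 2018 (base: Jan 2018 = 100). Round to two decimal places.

104.05

Paasche price index uses current-period quantities as weights.
ΣP(Feb 2018)·Q(Feb 2018) = 2.35×37 + 2.96×65 + 8.99×137 + 5.71×120 = 86.95 + 192.4 + 1231.63 + 685.2 = 2196.18
ΣP(Jan 2018)·Q(Feb 2018) = 3.36×37 + 2.89×65 + 9.37×137 + 4.29×120 = 124.32 + 187.85 + 1283.69 + 514.8 = 2110.66
Index = 2196.18 / 2110.66 × 100 = 104.0518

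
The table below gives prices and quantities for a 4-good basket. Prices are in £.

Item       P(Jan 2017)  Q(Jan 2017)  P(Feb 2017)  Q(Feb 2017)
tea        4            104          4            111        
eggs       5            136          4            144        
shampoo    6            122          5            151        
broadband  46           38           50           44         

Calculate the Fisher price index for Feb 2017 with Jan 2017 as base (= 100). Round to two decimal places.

97.06

Laspeyres component (base-period weights):
ΣP(Feb 2017)Q(Jan 2017) = 4×104 + 4×136 + 5×122 + 50×38 = 416 + 544 + 610 + 1900 = 3470
ΣP(Jan 2017)Q(Jan 2017) = 4×104 + 5×136 + 6×122 + 46×38 = 416 + 680 + 732 + 1748 = 3576
L = 3470 / 3576 × 100 = 97.0358
Paasche component (current-period weights):
ΣP(Feb 2017)Q(Feb 2017) = 4×111 + 4×144 + 5×151 + 50×44 = 444 + 576 + 755 + 2200 = 3975
ΣP(Jan 2017)Q(Feb 2017) = 4×111 + 5×144 + 6×151 + 46×44 = 444 + 720 + 906 + 2024 = 4094
P = 3975 / 4094 × 100 = 97.0933
Fisher = √(L × P) = √(97.0358 × 97.0933) = 97.0645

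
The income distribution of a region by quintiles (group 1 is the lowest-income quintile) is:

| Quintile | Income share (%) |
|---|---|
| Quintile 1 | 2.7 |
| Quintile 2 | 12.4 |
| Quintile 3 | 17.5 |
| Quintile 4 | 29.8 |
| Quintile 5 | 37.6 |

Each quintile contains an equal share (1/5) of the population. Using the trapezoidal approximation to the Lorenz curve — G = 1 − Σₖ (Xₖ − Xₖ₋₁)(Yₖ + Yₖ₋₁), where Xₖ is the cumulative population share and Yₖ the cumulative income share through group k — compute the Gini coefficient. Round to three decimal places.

0.349

Cumulative income shares Yₖ: 0.0270, 0.1510, 0.3260, 0.6240, 1.0000
Σ (Xₖ−Xₖ₋₁)(Yₖ+Yₖ₋₁) = (1/5)(0.0270+0.0000) + (1/5)(0.1510+0.0270) + (1/5)(0.3260+0.1510) + (1/5)(0.6240+0.3260) + (1/5)(1.0000+0.6240)
  = 0.0054 + 0.0356 + 0.0954 + 0.1900 + 0.3248 = 0.6512
G = 1 − 0.6512 = 0.3488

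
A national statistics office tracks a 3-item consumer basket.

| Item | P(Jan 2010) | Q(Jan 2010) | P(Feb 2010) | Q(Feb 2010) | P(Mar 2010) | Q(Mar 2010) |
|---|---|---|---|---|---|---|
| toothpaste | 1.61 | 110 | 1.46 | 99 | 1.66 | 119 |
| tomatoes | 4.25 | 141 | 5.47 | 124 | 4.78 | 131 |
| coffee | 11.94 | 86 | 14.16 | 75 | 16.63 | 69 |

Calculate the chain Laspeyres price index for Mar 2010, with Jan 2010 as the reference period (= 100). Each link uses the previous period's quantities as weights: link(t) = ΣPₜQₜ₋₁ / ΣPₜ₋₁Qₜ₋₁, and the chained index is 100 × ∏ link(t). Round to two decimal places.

Link Jan 2010→Feb 2010:
ΣP(Feb 2010)Q(Jan 2010) = 1.46×110 + 5.47×141 + 14.16×86 = 160.6 + 771.27 + 1217.76 = 2149.63
ΣP(Jan 2010)Q(Jan 2010) = 1.61×110 + 4.25×141 + 11.94×86 = 177.1 + 599.25 + 1026.84 = 1803.19
link = 2149.63/1803.19 = 1.192126
Link Feb 2010→Mar 2010:
ΣP(Mar 2010)Q(Feb 2010) = 1.66×99 + 4.78×124 + 16.63×75 = 164.34 + 592.72 + 1247.25 = 2004.31
ΣP(Feb 2010)Q(Feb 2010) = 1.46×99 + 5.47×124 + 14.16×75 = 144.54 + 678.28 + 1062 = 1884.82
link = 2004.31/1884.82 = 1.063396
Chained index = 100 × 1.192126 × 1.063396 = 126.7702

126.77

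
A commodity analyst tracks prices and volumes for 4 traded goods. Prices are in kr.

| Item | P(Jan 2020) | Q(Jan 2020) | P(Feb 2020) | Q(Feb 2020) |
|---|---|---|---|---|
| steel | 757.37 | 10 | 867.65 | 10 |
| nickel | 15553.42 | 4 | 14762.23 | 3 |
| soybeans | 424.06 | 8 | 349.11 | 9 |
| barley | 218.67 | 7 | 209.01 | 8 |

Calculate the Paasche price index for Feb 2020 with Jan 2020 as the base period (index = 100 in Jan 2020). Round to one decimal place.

96.6

Paasche price index uses current-period quantities as weights.
ΣP(Feb 2020)·Q(Feb 2020) = 867.65×10 + 14762.23×3 + 349.11×9 + 209.01×8 = 8676.5 + 44286.69 + 3141.99 + 1672.08 = 57777.26
ΣP(Jan 2020)·Q(Feb 2020) = 757.37×10 + 15553.42×3 + 424.06×9 + 218.67×8 = 7573.7 + 46660.26 + 3816.54 + 1749.36 = 59799.86
Index = 57777.26 / 59799.86 × 100 = 96.6177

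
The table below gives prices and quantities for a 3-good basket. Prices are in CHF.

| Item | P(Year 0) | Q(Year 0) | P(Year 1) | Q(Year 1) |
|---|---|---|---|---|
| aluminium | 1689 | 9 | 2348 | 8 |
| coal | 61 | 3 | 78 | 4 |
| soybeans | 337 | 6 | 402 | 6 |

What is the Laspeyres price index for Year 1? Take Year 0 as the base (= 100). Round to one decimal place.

Laspeyres price index uses base-period quantities as weights.
ΣP(Year 1)·Q(Year 0) = 2348×9 + 78×3 + 402×6 = 21132 + 234 + 2412 = 23778
ΣP(Year 0)·Q(Year 0) = 1689×9 + 61×3 + 337×6 = 15201 + 183 + 2022 = 17406
Index = 23778 / 17406 × 100 = 136.6081

136.6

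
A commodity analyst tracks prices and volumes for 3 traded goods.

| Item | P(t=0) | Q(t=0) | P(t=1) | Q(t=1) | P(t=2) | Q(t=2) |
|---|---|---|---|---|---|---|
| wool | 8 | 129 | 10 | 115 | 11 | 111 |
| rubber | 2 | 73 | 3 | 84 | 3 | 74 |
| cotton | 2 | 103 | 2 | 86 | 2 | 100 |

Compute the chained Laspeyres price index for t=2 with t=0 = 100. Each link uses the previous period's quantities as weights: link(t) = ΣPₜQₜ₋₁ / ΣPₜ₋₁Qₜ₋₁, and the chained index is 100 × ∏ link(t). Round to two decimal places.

132.97

Link t=0→t=1:
ΣP(t=1)Q(t=0) = 10×129 + 3×73 + 2×103 = 1290 + 219 + 206 = 1715
ΣP(t=0)Q(t=0) = 8×129 + 2×73 + 2×103 = 1032 + 146 + 206 = 1384
link = 1715/1384 = 1.239162
Link t=1→t=2:
ΣP(t=2)Q(t=1) = 11×115 + 3×84 + 2×86 = 1265 + 252 + 172 = 1689
ΣP(t=1)Q(t=1) = 10×115 + 3×84 + 2×86 = 1150 + 252 + 172 = 1574
link = 1689/1574 = 1.073062
Chained index = 100 × 1.239162 × 1.073062 = 132.9698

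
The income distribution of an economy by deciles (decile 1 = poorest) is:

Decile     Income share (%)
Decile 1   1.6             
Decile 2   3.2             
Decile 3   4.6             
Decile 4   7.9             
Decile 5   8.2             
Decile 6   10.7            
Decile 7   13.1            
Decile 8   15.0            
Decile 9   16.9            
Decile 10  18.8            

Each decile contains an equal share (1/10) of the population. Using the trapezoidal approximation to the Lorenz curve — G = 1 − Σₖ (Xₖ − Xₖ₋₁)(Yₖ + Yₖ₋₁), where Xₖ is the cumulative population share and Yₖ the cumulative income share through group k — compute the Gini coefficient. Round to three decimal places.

Cumulative income shares Yₖ: 0.0160, 0.0480, 0.0940, 0.1730, 0.2550, 0.3620, 0.4930, 0.6430, 0.8120, 1.0000
Σ (Xₖ−Xₖ₋₁)(Yₖ+Yₖ₋₁) = (1/10)(0.0160+0.0000) + (1/10)(0.0480+0.0160) + (1/10)(0.0940+0.0480) + (1/10)(0.1730+0.0940) + (1/10)(0.2550+0.1730) + (1/10)(0.3620+0.2550) + (1/10)(0.4930+0.3620) + (1/10)(0.6430+0.4930) + (1/10)(0.8120+0.6430) + (1/10)(1.0000+0.8120)
  = 0.0016 + 0.0064 + 0.0142 + 0.0267 + 0.0428 + 0.0617 + 0.0855 + 0.1136 + 0.1455 + 0.1812 = 0.6792
G = 1 − 0.6792 = 0.3208

0.321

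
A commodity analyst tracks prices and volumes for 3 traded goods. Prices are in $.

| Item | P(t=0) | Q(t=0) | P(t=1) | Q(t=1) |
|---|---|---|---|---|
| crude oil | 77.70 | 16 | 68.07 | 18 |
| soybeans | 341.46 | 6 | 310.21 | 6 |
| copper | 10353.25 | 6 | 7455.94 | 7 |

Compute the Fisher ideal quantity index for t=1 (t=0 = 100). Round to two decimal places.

115.99

Laspeyres component (base-period weights):
ΣP(t=0)Q(t=1) = 77.70×18 + 341.46×6 + 10353.25×7 = 1398.6 + 2048.76 + 72472.75 = 75920.11
ΣP(t=0)Q(t=0) = 77.70×16 + 341.46×6 + 10353.25×6 = 1243.2 + 2048.76 + 62119.5 = 65411.46
L = 75920.11 / 65411.46 × 100 = 116.0655
Paasche component (current-period weights):
ΣP(t=1)Q(t=1) = 68.07×18 + 310.21×6 + 7455.94×7 = 1225.26 + 1861.26 + 52191.58 = 55278.1
ΣP(t=1)Q(t=0) = 68.07×16 + 310.21×6 + 7455.94×6 = 1089.12 + 1861.26 + 44735.64 = 47686.02
P = 55278.1 / 47686.02 × 100 = 115.9210
Fisher = √(L × P) = √(116.0655 × 115.9210) = 115.9932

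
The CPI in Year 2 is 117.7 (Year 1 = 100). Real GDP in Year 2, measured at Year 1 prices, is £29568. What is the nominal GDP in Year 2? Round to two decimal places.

34801.54

Nominal = Real × (Index/100) = 29568 × (117.7/100)
        = 29568 × 1.177 = 34801.5360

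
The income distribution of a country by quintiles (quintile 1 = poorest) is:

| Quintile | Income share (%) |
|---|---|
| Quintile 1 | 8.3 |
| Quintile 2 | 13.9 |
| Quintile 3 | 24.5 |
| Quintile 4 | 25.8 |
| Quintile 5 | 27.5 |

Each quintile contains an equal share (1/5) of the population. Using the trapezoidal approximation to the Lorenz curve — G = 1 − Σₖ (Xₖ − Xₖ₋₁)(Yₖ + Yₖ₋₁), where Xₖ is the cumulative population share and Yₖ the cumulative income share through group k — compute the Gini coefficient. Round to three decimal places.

0.201

Cumulative income shares Yₖ: 0.0830, 0.2220, 0.4670, 0.7250, 1.0000
Σ (Xₖ−Xₖ₋₁)(Yₖ+Yₖ₋₁) = (1/5)(0.0830+0.0000) + (1/5)(0.2220+0.0830) + (1/5)(0.4670+0.2220) + (1/5)(0.7250+0.4670) + (1/5)(1.0000+0.7250)
  = 0.0166 + 0.0610 + 0.1378 + 0.2384 + 0.3450 = 0.7988
G = 1 − 0.7988 = 0.2012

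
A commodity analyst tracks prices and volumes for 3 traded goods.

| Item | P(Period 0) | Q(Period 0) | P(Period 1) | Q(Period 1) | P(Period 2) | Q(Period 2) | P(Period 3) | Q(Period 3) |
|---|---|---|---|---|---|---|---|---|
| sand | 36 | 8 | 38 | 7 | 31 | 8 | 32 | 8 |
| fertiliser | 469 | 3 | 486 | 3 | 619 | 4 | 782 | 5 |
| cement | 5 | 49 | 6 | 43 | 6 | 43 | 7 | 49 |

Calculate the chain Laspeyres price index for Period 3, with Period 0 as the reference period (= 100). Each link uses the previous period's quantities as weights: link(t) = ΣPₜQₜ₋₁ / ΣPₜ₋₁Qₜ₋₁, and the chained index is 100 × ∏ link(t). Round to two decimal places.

Link Period 0→Period 1:
ΣP(Period 1)Q(Period 0) = 38×8 + 486×3 + 6×49 = 304 + 1458 + 294 = 2056
ΣP(Period 0)Q(Period 0) = 36×8 + 469×3 + 5×49 = 288 + 1407 + 245 = 1940
link = 2056/1940 = 1.059794
Link Period 1→Period 2:
ΣP(Period 2)Q(Period 1) = 31×7 + 619×3 + 6×43 = 217 + 1857 + 258 = 2332
ΣP(Period 1)Q(Period 1) = 38×7 + 486×3 + 6×43 = 266 + 1458 + 258 = 1982
link = 2332/1982 = 1.176589
Link Period 2→Period 3:
ΣP(Period 3)Q(Period 2) = 32×8 + 782×4 + 7×43 = 256 + 3128 + 301 = 3685
ΣP(Period 2)Q(Period 2) = 31×8 + 619×4 + 6×43 = 248 + 2476 + 258 = 2982
link = 3685/2982 = 1.235748
Chained index = 100 × 1.059794 × 1.176589 × 1.235748 = 154.0906

154.09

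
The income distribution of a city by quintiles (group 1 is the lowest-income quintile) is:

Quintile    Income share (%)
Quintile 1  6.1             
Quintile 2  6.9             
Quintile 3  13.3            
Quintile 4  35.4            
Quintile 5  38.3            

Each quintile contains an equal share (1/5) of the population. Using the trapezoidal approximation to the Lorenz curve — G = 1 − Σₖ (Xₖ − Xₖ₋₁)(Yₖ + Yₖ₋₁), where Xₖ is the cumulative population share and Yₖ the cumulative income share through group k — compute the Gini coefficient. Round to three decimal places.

0.372

Cumulative income shares Yₖ: 0.0610, 0.1300, 0.2630, 0.6170, 1.0000
Σ (Xₖ−Xₖ₋₁)(Yₖ+Yₖ₋₁) = (1/5)(0.0610+0.0000) + (1/5)(0.1300+0.0610) + (1/5)(0.2630+0.1300) + (1/5)(0.6170+0.2630) + (1/5)(1.0000+0.6170)
  = 0.0122 + 0.0382 + 0.0786 + 0.1760 + 0.3234 = 0.6284
G = 1 − 0.6284 = 0.3716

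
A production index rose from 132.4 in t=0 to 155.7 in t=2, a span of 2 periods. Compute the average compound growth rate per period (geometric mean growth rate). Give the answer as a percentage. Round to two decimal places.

Growth factor = (155.7/132.4)^(1/2) = (1.175982)^(1/2) = 1.084427
Growth rate = 1.084427 − 1 = 0.084427 = 8.4427%

8.44%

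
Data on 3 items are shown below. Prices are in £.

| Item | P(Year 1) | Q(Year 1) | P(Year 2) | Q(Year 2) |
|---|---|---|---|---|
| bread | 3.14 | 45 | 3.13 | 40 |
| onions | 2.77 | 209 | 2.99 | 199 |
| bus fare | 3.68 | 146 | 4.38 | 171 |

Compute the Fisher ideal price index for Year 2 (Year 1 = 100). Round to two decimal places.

112.12

Laspeyres component (base-period weights):
ΣP(Year 2)Q(Year 1) = 3.13×45 + 2.99×209 + 4.38×146 = 140.85 + 624.91 + 639.48 = 1405.24
ΣP(Year 1)Q(Year 1) = 3.14×45 + 2.77×209 + 3.68×146 = 141.3 + 578.93 + 537.28 = 1257.51
L = 1405.24 / 1257.51 × 100 = 111.7478
Paasche component (current-period weights):
ΣP(Year 2)Q(Year 2) = 3.13×40 + 2.99×199 + 4.38×171 = 125.2 + 595.01 + 748.98 = 1469.19
ΣP(Year 1)Q(Year 2) = 3.14×40 + 2.77×199 + 3.68×171 = 125.6 + 551.23 + 629.28 = 1306.11
P = 1469.19 / 1306.11 × 100 = 112.4859
Fisher = √(L × P) = √(111.7478 × 112.4859) = 112.1163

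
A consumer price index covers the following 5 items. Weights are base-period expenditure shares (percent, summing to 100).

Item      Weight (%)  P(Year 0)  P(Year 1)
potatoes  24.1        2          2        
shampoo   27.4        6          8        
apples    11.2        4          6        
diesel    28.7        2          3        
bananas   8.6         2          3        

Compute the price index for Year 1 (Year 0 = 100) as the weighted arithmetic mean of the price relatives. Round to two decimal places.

potatoes: 24.1 × (2/2) = 24.1 × 1.000000 = 24.1000
shampoo: 27.4 × (8/6) = 27.4 × 1.333333 = 36.5333
apples: 11.2 × (6/4) = 11.2 × 1.500000 = 16.8000
diesel: 28.7 × (3/2) = 28.7 × 1.500000 = 43.0500
bananas: 8.6 × (3/2) = 8.6 × 1.500000 = 12.9000
Index = Σ wᵢ·(p₁ᵢ/p₀ᵢ) = 24.1000 + 36.5333 + 16.8000 + 43.0500 + 12.9000 = 133.3833

133.38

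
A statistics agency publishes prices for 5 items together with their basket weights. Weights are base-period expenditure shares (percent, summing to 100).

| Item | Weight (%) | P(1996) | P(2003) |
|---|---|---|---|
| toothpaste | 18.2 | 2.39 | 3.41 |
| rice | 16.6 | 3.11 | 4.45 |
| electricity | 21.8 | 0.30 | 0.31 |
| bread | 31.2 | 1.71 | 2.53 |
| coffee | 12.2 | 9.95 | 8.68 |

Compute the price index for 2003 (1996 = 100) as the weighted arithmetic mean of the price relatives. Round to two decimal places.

toothpaste: 18.2 × (3.41/2.39) = 18.2 × 1.426778 = 25.9674
rice: 16.6 × (4.45/3.11) = 16.6 × 1.430868 = 23.7524
electricity: 21.8 × (0.31/0.30) = 21.8 × 1.033333 = 22.5267
bread: 31.2 × (2.53/1.71) = 31.2 × 1.479532 = 46.1614
coffee: 12.2 × (8.68/9.95) = 12.2 × 0.872362 = 10.6428
Index = Σ wᵢ·(p₁ᵢ/p₀ᵢ) = 25.9674 + 23.7524 + 22.5267 + 46.1614 + 10.6428 = 129.0507

129.05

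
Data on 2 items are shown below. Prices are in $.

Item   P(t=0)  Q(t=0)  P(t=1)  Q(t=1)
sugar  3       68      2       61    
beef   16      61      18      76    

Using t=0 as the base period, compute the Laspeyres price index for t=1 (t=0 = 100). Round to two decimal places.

Laspeyres price index uses base-period quantities as weights.
ΣP(t=1)·Q(t=0) = 2×68 + 18×61 = 136 + 1098 = 1234
ΣP(t=0)·Q(t=0) = 3×68 + 16×61 = 204 + 976 = 1180
Index = 1234 / 1180 × 100 = 104.5763

104.58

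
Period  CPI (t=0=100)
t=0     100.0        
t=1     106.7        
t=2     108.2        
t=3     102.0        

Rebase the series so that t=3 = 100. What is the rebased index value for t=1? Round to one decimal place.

Rebased(t=1) = 106.7 / 102.0 × 100 = 104.6078

104.6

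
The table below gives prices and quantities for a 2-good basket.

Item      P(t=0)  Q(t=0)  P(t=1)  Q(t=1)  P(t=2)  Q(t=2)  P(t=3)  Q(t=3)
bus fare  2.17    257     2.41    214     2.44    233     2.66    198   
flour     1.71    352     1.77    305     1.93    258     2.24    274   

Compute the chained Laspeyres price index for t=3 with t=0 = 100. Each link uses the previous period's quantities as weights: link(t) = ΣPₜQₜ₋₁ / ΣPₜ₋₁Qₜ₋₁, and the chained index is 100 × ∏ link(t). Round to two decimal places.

Link t=0→t=1:
ΣP(t=1)Q(t=0) = 2.41×257 + 1.77×352 = 619.37 + 623.04 = 1242.41
ΣP(t=0)Q(t=0) = 2.17×257 + 1.71×352 = 557.69 + 601.92 = 1159.61
link = 1242.41/1159.61 = 1.071403
Link t=1→t=2:
ΣP(t=2)Q(t=1) = 2.44×214 + 1.93×305 = 522.16 + 588.65 = 1110.81
ΣP(t=1)Q(t=1) = 2.41×214 + 1.77×305 = 515.74 + 539.85 = 1055.59
link = 1110.81/1055.59 = 1.052312
Link t=2→t=3:
ΣP(t=3)Q(t=2) = 2.66×233 + 2.24×258 = 619.78 + 577.92 = 1197.7
ΣP(t=2)Q(t=2) = 2.44×233 + 1.93×258 = 568.52 + 497.94 = 1066.46
link = 1197.7/1066.46 = 1.123061
Chained index = 100 × 1.071403 × 1.052312 × 1.123061 = 126.6196

126.62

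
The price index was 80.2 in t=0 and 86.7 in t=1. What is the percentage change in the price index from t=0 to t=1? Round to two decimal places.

8.10%

Change = (86.7 − 80.2) / 80.2 × 100
       = 6.5 / 80.2 × 100 = 8.1047%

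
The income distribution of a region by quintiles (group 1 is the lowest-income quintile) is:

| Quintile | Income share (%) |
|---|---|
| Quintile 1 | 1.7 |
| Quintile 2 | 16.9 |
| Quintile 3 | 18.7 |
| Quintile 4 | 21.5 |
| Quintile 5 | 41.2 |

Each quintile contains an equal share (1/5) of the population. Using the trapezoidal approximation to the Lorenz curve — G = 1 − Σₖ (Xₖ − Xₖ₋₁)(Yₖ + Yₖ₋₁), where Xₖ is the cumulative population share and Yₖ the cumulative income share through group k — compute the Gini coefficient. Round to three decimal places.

0.334

Cumulative income shares Yₖ: 0.0170, 0.1860, 0.3730, 0.5880, 1.0000
Σ (Xₖ−Xₖ₋₁)(Yₖ+Yₖ₋₁) = (1/5)(0.0170+0.0000) + (1/5)(0.1860+0.0170) + (1/5)(0.3730+0.1860) + (1/5)(0.5880+0.3730) + (1/5)(1.0000+0.5880)
  = 0.0034 + 0.0406 + 0.1118 + 0.1922 + 0.3176 = 0.6656
G = 1 − 0.6656 = 0.3344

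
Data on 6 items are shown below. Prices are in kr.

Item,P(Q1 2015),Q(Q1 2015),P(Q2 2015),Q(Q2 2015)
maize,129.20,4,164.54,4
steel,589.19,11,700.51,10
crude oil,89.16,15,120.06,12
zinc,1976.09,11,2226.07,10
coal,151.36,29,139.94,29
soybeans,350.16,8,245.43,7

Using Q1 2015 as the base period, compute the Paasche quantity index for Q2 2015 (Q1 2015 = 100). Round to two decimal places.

91.32

Paasche quantity index uses current-period prices as weights.
ΣP(Q2 2015)·Q(Q2 2015) = 164.54×4 + 700.51×10 + 120.06×12 + 2226.07×10 + 139.94×29 + 245.43×7 = 658.16 + 7005.1 + 1440.72 + 22260.7 + 4058.26 + 1718.01 = 37140.95
ΣP(Q2 2015)·Q(Q1 2015) = 164.54×4 + 700.51×11 + 120.06×15 + 2226.07×11 + 139.94×29 + 245.43×8 = 658.16 + 7705.61 + 1800.9 + 24486.77 + 4058.26 + 1963.44 = 40673.14
Index = 37140.95 / 40673.14 × 100 = 91.3157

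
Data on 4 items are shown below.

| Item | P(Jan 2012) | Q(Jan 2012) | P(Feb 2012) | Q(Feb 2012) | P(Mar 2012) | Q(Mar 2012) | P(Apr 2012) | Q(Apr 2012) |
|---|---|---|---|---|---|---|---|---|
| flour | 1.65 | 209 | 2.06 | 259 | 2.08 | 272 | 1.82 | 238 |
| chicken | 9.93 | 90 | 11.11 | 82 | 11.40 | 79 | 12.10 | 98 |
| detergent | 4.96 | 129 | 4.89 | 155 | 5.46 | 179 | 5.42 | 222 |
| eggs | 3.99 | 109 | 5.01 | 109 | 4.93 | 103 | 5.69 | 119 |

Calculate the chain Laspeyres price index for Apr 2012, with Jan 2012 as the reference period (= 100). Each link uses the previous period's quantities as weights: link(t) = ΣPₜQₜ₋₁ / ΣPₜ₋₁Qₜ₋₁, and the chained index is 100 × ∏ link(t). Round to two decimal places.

119.37

Link Jan 2012→Feb 2012:
ΣP(Feb 2012)Q(Jan 2012) = 2.06×209 + 11.11×90 + 4.89×129 + 5.01×109 = 430.54 + 999.9 + 630.81 + 546.09 = 2607.34
ΣP(Jan 2012)Q(Jan 2012) = 1.65×209 + 9.93×90 + 4.96×129 + 3.99×109 = 344.85 + 893.7 + 639.84 + 434.91 = 2313.3
link = 2607.34/2313.3 = 1.127108
Link Feb 2012→Mar 2012:
ΣP(Mar 2012)Q(Feb 2012) = 2.08×259 + 11.40×82 + 5.46×155 + 4.93×109 = 538.72 + 934.8 + 846.3 + 537.37 = 2857.19
ΣP(Feb 2012)Q(Feb 2012) = 2.06×259 + 11.11×82 + 4.89×155 + 5.01×109 = 533.54 + 911.02 + 757.95 + 546.09 = 2748.6
link = 2857.19/2748.6 = 1.039507
Link Mar 2012→Apr 2012:
ΣP(Apr 2012)Q(Mar 2012) = 1.82×272 + 12.10×79 + 5.42×179 + 5.69×103 = 495.04 + 955.9 + 970.18 + 586.07 = 3007.19
ΣP(Mar 2012)Q(Mar 2012) = 2.08×272 + 11.40×79 + 5.46×179 + 4.93×103 = 565.76 + 900.6 + 977.34 + 507.79 = 2951.49
link = 3007.19/2951.49 = 1.018872
Chained index = 100 × 1.127108 × 1.039507 × 1.018872 = 119.3749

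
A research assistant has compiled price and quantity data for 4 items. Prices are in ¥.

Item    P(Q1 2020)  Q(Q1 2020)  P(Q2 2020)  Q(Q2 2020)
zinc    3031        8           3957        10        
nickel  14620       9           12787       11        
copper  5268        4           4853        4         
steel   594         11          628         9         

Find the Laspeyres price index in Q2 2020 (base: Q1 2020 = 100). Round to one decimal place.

Laspeyres price index uses base-period quantities as weights.
ΣP(Q2 2020)·Q(Q1 2020) = 3957×8 + 12787×9 + 4853×4 + 628×11 = 31656 + 115083 + 19412 + 6908 = 173059
ΣP(Q1 2020)·Q(Q1 2020) = 3031×8 + 14620×9 + 5268×4 + 594×11 = 24248 + 131580 + 21072 + 6534 = 183434
Index = 173059 / 183434 × 100 = 94.3440

94.3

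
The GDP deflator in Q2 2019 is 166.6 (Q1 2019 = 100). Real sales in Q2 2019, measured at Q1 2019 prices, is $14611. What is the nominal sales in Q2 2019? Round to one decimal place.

24341.9

Nominal = Real × (Index/100) = 14611 × (166.6/100)
        = 14611 × 1.666 = 24341.9260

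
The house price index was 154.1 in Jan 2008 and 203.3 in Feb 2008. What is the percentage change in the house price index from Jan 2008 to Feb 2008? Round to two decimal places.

31.93%

Change = (203.3 − 154.1) / 154.1 × 100
       = 49.2 / 154.1 × 100 = 31.9273%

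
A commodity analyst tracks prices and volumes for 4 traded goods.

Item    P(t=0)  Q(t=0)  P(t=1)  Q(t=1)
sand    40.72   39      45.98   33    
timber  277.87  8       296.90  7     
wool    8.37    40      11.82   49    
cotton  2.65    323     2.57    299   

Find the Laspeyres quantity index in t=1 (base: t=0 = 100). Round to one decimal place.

89.8

Laspeyres quantity index uses base-period prices as weights.
ΣP(t=0)·Q(t=1) = 40.72×33 + 277.87×7 + 8.37×49 + 2.65×299 = 1343.76 + 1945.09 + 410.13 + 792.35 = 4491.33
ΣP(t=0)·Q(t=0) = 40.72×39 + 277.87×8 + 8.37×40 + 2.65×323 = 1588.08 + 2222.96 + 334.8 + 855.95 = 5001.79
Index = 4491.33 / 5001.79 × 100 = 89.7945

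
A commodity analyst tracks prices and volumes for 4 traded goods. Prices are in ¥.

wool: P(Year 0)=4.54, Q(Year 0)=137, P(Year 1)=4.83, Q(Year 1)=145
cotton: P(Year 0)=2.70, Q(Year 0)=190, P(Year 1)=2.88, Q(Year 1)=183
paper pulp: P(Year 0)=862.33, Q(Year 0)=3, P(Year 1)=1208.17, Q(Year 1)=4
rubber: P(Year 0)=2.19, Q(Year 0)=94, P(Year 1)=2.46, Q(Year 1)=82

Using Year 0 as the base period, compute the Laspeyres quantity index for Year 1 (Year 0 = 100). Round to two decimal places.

121.73

Laspeyres quantity index uses base-period prices as weights.
ΣP(Year 0)·Q(Year 1) = 4.54×145 + 2.70×183 + 862.33×4 + 2.19×82 = 658.3 + 494.1 + 3449.32 + 179.58 = 4781.3
ΣP(Year 0)·Q(Year 0) = 4.54×137 + 2.70×190 + 862.33×3 + 2.19×94 = 621.98 + 513 + 2586.99 + 205.86 = 3927.83
Index = 4781.3 / 3927.83 × 100 = 121.7288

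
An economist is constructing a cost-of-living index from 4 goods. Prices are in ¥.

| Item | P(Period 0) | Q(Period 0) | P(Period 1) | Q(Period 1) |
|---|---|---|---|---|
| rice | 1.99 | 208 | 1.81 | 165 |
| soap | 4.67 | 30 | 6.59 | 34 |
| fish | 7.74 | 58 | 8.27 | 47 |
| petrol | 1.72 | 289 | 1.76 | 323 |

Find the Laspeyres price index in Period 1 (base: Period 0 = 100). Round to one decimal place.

104.2

Laspeyres price index uses base-period quantities as weights.
ΣP(Period 1)·Q(Period 0) = 1.81×208 + 6.59×30 + 8.27×58 + 1.76×289 = 376.48 + 197.7 + 479.66 + 508.64 = 1562.48
ΣP(Period 0)·Q(Period 0) = 1.99×208 + 4.67×30 + 7.74×58 + 1.72×289 = 413.92 + 140.1 + 448.92 + 497.08 = 1500.02
Index = 1562.48 / 1500.02 × 100 = 104.1639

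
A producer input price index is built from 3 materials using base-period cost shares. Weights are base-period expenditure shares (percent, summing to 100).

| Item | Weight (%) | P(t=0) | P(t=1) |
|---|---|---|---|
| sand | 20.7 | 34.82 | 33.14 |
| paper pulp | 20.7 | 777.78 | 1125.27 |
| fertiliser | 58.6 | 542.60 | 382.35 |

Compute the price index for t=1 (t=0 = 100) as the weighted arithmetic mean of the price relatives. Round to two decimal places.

90.94

sand: 20.7 × (33.14/34.82) = 20.7 × 0.951752 = 19.7013
paper pulp: 20.7 × (1125.27/777.78) = 20.7 × 1.446772 = 29.9482
fertiliser: 58.6 × (382.35/542.60) = 58.6 × 0.704663 = 41.2932
Index = Σ wᵢ·(p₁ᵢ/p₀ᵢ) = 19.7013 + 29.9482 + 41.2932 = 90.9427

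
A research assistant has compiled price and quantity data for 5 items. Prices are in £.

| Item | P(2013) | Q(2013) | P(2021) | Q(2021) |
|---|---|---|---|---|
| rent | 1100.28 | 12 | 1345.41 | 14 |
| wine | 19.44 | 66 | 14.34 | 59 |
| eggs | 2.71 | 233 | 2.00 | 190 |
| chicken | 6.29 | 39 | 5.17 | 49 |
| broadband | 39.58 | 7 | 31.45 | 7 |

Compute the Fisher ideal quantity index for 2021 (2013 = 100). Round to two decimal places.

Laspeyres component (base-period weights):
ΣP(2013)Q(2021) = 1100.28×14 + 19.44×59 + 2.71×190 + 6.29×49 + 39.58×7 = 15403.92 + 1146.96 + 514.9 + 308.21 + 277.06 = 17651.05
ΣP(2013)Q(2013) = 1100.28×12 + 19.44×66 + 2.71×233 + 6.29×39 + 39.58×7 = 13203.36 + 1283.04 + 631.43 + 245.31 + 277.06 = 15640.2
L = 17651.05 / 15640.2 × 100 = 112.8569
Paasche component (current-period weights):
ΣP(2021)Q(2021) = 1345.41×14 + 14.34×59 + 2.00×190 + 5.17×49 + 31.45×7 = 18835.74 + 846.06 + 380 + 253.33 + 220.15 = 20535.28
ΣP(2021)Q(2013) = 1345.41×12 + 14.34×66 + 2.00×233 + 5.17×39 + 31.45×7 = 16144.92 + 946.44 + 466 + 201.63 + 220.15 = 17979.14
P = 20535.28 / 17979.14 × 100 = 114.2173
Fisher = √(L × P) = √(112.8569 × 114.2173) = 113.5351

113.54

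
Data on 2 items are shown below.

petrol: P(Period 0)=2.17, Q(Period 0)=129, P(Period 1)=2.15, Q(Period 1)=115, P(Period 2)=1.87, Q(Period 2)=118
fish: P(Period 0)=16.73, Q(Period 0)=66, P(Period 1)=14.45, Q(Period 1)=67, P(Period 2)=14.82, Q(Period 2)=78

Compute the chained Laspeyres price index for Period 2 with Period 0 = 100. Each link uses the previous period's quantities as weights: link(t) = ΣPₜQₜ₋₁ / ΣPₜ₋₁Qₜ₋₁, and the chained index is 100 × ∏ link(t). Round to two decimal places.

Link Period 0→Period 1:
ΣP(Period 1)Q(Period 0) = 2.15×129 + 14.45×66 = 277.35 + 953.7 = 1231.05
ΣP(Period 0)Q(Period 0) = 2.17×129 + 16.73×66 = 279.93 + 1104.18 = 1384.11
link = 1231.05/1384.11 = 0.889416
Link Period 1→Period 2:
ΣP(Period 2)Q(Period 1) = 1.87×115 + 14.82×67 = 215.05 + 992.94 = 1207.99
ΣP(Period 1)Q(Period 1) = 2.15×115 + 14.45×67 = 247.25 + 968.15 = 1215.4
link = 1207.99/1215.4 = 0.993903
Chained index = 100 × 0.889416 × 0.993903 = 88.3994

88.40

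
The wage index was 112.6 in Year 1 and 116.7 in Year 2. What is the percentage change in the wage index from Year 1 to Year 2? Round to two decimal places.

3.64%

Change = (116.7 − 112.6) / 112.6 × 100
       = 4.1 / 112.6 × 100 = 3.6412%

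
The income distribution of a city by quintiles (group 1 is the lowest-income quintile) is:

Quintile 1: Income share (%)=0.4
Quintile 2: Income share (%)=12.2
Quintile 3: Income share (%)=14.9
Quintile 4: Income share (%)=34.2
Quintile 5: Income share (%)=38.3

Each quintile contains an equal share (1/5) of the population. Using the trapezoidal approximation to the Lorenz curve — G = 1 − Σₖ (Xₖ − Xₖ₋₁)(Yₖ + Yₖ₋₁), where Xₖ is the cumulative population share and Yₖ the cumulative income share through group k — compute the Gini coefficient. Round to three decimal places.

Cumulative income shares Yₖ: 0.0040, 0.1260, 0.2750, 0.6170, 1.0000
Σ (Xₖ−Xₖ₋₁)(Yₖ+Yₖ₋₁) = (1/5)(0.0040+0.0000) + (1/5)(0.1260+0.0040) + (1/5)(0.2750+0.1260) + (1/5)(0.6170+0.2750) + (1/5)(1.0000+0.6170)
  = 0.0008 + 0.0260 + 0.0802 + 0.1784 + 0.3234 = 0.6088
G = 1 − 0.6088 = 0.3912

0.391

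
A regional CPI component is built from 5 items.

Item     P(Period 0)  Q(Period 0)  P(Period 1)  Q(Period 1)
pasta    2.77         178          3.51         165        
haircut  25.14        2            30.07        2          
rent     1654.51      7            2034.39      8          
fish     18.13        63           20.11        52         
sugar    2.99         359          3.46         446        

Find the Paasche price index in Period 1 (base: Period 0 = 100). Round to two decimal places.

Paasche price index uses current-period quantities as weights.
ΣP(Period 1)·Q(Period 1) = 3.51×165 + 30.07×2 + 2034.39×8 + 20.11×52 + 3.46×446 = 579.15 + 60.14 + 16275.12 + 1045.72 + 1543.16 = 19503.29
ΣP(Period 0)·Q(Period 1) = 2.77×165 + 25.14×2 + 1654.51×8 + 18.13×52 + 2.99×446 = 457.05 + 50.28 + 13236.08 + 942.76 + 1333.54 = 16019.71
Index = 19503.29 / 16019.71 × 100 = 121.7456

121.75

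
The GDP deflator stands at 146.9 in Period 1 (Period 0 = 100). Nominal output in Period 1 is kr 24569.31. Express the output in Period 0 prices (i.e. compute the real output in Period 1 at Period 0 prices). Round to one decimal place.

Real = Nominal ÷ (Index/100) = 24569.31 ÷ (146.9/100)
     = 24569.31 ÷ 1.469 = 16725.1940

16725.2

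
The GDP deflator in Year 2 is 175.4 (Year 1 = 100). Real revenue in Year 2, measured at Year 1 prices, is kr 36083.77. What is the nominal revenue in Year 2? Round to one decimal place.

63290.9

Nominal = Real × (Index/100) = 36083.77 × (175.4/100)
        = 36083.77 × 1.754 = 63290.9326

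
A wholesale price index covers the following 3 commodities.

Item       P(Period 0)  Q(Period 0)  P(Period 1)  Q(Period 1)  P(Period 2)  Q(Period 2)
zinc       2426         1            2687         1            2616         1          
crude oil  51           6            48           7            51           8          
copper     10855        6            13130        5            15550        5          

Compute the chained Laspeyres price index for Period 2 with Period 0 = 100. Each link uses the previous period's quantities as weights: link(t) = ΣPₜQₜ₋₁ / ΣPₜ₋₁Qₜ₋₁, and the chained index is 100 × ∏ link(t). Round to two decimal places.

Link Period 0→Period 1:
ΣP(Period 1)Q(Period 0) = 2687×1 + 48×6 + 13130×6 = 2687 + 288 + 78780 = 81755
ΣP(Period 0)Q(Period 0) = 2426×1 + 51×6 + 10855×6 = 2426 + 306 + 65130 = 67862
link = 81755/67862 = 1.204724
Link Period 1→Period 2:
ΣP(Period 2)Q(Period 1) = 2616×1 + 51×7 + 15550×5 = 2616 + 357 + 77750 = 80723
ΣP(Period 1)Q(Period 1) = 2687×1 + 48×7 + 13130×5 = 2687 + 336 + 65650 = 68673
link = 80723/68673 = 1.175469
Chained index = 100 × 1.204724 × 1.175469 = 141.6116

141.61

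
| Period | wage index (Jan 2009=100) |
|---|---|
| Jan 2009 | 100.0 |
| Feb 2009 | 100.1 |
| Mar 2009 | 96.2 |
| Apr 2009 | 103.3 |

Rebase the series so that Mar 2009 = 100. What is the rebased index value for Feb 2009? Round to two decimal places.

104.05

Rebased(Feb 2009) = 100.1 / 96.2 × 100 = 104.0541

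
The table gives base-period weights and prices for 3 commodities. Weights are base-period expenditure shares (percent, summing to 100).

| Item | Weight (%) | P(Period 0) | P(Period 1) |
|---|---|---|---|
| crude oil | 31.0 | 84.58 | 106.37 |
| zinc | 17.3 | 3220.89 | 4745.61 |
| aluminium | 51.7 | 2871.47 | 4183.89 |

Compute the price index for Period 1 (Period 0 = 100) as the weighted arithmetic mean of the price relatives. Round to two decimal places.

139.81

crude oil: 31.0 × (106.37/84.58) = 31.0 × 1.257626 = 38.9864
zinc: 17.3 × (4745.61/3220.89) = 17.3 × 1.473385 = 25.4896
aluminium: 51.7 × (4183.89/2871.47) = 51.7 × 1.457055 = 75.3297
Index = Σ wᵢ·(p₁ᵢ/p₀ᵢ) = 38.9864 + 25.4896 + 75.3297 = 139.8057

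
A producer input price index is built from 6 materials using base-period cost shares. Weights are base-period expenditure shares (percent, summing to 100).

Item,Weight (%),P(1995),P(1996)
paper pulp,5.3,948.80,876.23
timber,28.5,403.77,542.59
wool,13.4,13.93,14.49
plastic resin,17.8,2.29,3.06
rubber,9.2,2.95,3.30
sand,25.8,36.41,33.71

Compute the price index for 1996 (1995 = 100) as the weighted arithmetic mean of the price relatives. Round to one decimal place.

paper pulp: 5.3 × (876.23/948.80) = 5.3 × 0.923514 = 4.8946
timber: 28.5 × (542.59/403.77) = 28.5 × 1.343810 = 38.2986
wool: 13.4 × (14.49/13.93) = 13.4 × 1.040201 = 13.9387
plastic resin: 17.8 × (3.06/2.29) = 17.8 × 1.336245 = 23.7852
rubber: 9.2 × (3.30/2.95) = 9.2 × 1.118644 = 10.2915
sand: 25.8 × (33.71/36.41) = 25.8 × 0.925845 = 23.8868
Index = Σ wᵢ·(p₁ᵢ/p₀ᵢ) = 4.8946 + 38.2986 + 13.9387 + 23.7852 + 10.2915 + 23.8868 = 115.0954

115.1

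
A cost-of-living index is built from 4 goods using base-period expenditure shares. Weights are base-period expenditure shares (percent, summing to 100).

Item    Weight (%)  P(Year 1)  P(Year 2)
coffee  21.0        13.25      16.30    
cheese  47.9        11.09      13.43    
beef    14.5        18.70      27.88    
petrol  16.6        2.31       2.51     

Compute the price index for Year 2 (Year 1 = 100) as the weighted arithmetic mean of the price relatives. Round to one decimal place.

coffee: 21.0 × (16.30/13.25) = 21.0 × 1.230189 = 25.8340
cheese: 47.9 × (13.43/11.09) = 47.9 × 1.211001 = 58.0069
beef: 14.5 × (27.88/18.70) = 14.5 × 1.490909 = 21.6182
petrol: 16.6 × (2.51/2.31) = 16.6 × 1.086580 = 18.0372
Index = Σ wᵢ·(p₁ᵢ/p₀ᵢ) = 25.8340 + 58.0069 + 21.6182 + 18.0372 = 123.4963

123.5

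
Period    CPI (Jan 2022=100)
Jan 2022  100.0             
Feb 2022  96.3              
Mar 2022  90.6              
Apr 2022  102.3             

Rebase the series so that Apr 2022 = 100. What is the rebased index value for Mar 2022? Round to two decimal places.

88.56

Rebased(Mar 2022) = 90.6 / 102.3 × 100 = 88.5630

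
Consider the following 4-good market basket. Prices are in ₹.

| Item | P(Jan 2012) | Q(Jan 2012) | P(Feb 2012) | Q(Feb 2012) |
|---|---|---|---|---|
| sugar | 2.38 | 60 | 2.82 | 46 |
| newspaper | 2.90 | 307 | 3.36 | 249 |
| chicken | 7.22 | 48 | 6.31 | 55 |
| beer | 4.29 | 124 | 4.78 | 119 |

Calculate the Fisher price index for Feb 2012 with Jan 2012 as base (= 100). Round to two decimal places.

108.94

Laspeyres component (base-period weights):
ΣP(Feb 2012)Q(Jan 2012) = 2.82×60 + 3.36×307 + 6.31×48 + 4.78×124 = 169.2 + 1031.52 + 302.88 + 592.72 = 2096.32
ΣP(Jan 2012)Q(Jan 2012) = 2.38×60 + 2.90×307 + 7.22×48 + 4.29×124 = 142.8 + 890.3 + 346.56 + 531.96 = 1911.62
L = 2096.32 / 1911.62 × 100 = 109.6620
Paasche component (current-period weights):
ΣP(Feb 2012)Q(Feb 2012) = 2.82×46 + 3.36×249 + 6.31×55 + 4.78×119 = 129.72 + 836.64 + 347.05 + 568.82 = 1882.23
ΣP(Jan 2012)Q(Feb 2012) = 2.38×46 + 2.90×249 + 7.22×55 + 4.29×119 = 109.48 + 722.1 + 397.1 + 510.51 = 1739.19
P = 1882.23 / 1739.19 × 100 = 108.2245
Fisher = √(L × P) = √(109.6620 × 108.2245) = 108.9409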